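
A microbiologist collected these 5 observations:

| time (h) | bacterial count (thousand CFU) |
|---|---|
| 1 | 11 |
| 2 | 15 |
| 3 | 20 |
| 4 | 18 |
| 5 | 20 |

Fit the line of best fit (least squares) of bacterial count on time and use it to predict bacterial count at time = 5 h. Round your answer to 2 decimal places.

n = 5, Σx = 15, Σy = 84, Σxy = 273, Σx² = 55
Sxx = Σx² − (Σx)²/n = 55 − 45 = 10
Sxy = Σxy − (Σx)(Σy)/n = 273 − 252 = 21
b = Sxy/Sxx = 21/10 = 2.1
a = ȳ − b·x̄ = 16.8 − 2.1·3 = 10.5
ŷ(5) = a + b·5 = 10.5 + 2.1·5 = 21

21.00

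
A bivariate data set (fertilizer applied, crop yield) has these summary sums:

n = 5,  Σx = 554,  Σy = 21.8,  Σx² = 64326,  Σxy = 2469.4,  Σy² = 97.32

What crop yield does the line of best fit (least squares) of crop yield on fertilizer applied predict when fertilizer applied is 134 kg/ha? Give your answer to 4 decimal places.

4.7854

Sxx = Σx² − (Σx)²/n = 64326 − 61383.2 = 2942.8
Sxy = Σxy − (Σx)(Σy)/n = 2469.4 − 2415.44 = 53.96
b = Sxy/Sxx = 53.96/2942.8 = 0.018336
a = ȳ − b·x̄ = 4.36 − 0.018336·110.8 = 2.328340
ŷ(134) = a + b·134 = 2.328340 + 0.018336·134 = 4.785402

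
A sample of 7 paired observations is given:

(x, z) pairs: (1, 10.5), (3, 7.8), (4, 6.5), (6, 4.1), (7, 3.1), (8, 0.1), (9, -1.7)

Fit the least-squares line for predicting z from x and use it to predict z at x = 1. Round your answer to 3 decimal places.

n = 7, Σx = 38, Σy = 30.4, Σxy = 91.7, Σx² = 256
Sxx = Σx² − (Σx)²/n = 256 − 206.285714 = 49.714286
Sxy = Σxy − (Σx)(Σy)/n = 91.7 − 165.028571 = -73.328571
b = Sxy/Sxx = -73.328571/49.714286 = -1.475
a = ȳ − b·x̄ = 4.342857 − (-1.475)·5.428571 = 12.35
ŷ(1) = a + b·1 = 12.35 + (-1.475)·1 = 10.875

10.875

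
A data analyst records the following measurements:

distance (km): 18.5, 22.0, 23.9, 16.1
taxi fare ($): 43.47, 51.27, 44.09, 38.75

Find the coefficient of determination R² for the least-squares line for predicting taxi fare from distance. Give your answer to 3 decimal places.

n = 4, Σx = 80.5, Σy = 177.58, Σxy = 3609.761, Σx² = 1656.67, Σy² = 7963.7444
Sxx = Σx² − (Σx)²/n = 1656.67 − 1620.0625 = 36.6075
Sxy = Σxy − (Σx)(Σy)/n = 3609.761 − 3573.7975 = 35.9635
Syy = Σy² − (Σy)²/n = 7963.7444 − 7883.6641 = 80.0803
R² = Sxy²/(Sxx·Syy) = (35.9635)²/(36.6075·80.0803) = 0.441193

0.441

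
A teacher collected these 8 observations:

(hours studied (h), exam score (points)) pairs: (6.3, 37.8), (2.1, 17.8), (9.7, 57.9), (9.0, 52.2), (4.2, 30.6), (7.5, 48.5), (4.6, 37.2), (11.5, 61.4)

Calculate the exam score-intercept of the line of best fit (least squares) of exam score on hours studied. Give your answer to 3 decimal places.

11.450

n = 8, Σx = 54.9, Σy = 343.4, Σxy = 2676.44, Σx² = 446.49
Sxx = Σx² − (Σx)²/n = 446.49 − 376.75125 = 69.73875
Sxy = Σxy − (Σx)(Σy)/n = 2676.44 − 2356.5825 = 319.8575
b = Sxy/Sxx = 319.8575/69.73875 = 4.586510
a = ȳ − b·x̄ = 42.925 − 4.586510·6.8625 = 11.450073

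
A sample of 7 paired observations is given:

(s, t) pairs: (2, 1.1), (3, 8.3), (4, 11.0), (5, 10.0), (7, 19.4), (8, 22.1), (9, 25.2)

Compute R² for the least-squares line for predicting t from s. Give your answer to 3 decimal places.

0.961

n = 7, Σx = 38, Σy = 97.1, Σxy = 660.5, Σx² = 248, Σy² = 1790.91
Sxx = Σx² − (Σx)²/n = 248 − 206.285714 = 41.714286
Sxy = Σxy − (Σx)(Σy)/n = 660.5 − 527.114286 = 133.385714
Syy = Σy² − (Σy)²/n = 1790.91 − 1346.915714 = 443.994286
R² = Sxy²/(Sxx·Syy) = (133.385714)²/(41.714286·443.994286) = 0.960631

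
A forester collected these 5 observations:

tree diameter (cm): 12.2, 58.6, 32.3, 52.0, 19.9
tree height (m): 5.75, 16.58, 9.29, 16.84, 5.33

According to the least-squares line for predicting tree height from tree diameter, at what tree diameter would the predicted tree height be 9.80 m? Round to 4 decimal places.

31.5211

n = 5, Σx = 175, Σy = 53.79, Σxy = 2323.552, Σx² = 7726.1
Sxx = Σx² − (Σx)²/n = 7726.1 − 6125 = 1601.1
Sxy = Σxy − (Σx)(Σy)/n = 2323.552 − 1882.65 = 440.902
b = Sxy/Sxx = 440.902/1601.1 = 0.275374
a = ȳ − b·x̄ = 10.758 − 0.275374·35 = 1.119895
Set a + b·x = 9.80: x = (9.80 − 1.119895) / 0.275374 = 31.521100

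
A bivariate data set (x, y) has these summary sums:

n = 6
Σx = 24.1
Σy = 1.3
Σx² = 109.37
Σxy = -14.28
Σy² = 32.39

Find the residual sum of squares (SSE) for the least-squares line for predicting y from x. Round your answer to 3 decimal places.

1.849

Sxx = Σx² − (Σx)²/n = 109.37 − 96.801667 = 12.568333
Sxy = Σxy − (Σx)(Σy)/n = -14.28 − 5.221667 = -19.501667
Syy = Σy² − (Σy)²/n = 32.39 − 0.281667 = 32.108333
b = Sxy/Sxx = -19.501667/12.568333 = -1.551651
SSE = Syy − b·Sxy = 32.108333 − (-1.551651)·(-19.501667) = 1.848553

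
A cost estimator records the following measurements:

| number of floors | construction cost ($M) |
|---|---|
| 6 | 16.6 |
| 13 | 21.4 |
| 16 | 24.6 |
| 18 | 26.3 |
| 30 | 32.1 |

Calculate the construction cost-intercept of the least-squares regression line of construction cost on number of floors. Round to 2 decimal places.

13.44

n = 5, Σx = 83, Σy = 121, Σxy = 2207.8, Σx² = 1685
Sxx = Σx² − (Σx)²/n = 1685 − 1377.8 = 307.2
Sxy = Σxy − (Σx)(Σy)/n = 2207.8 − 2008.6 = 199.2
b = Sxy/Sxx = 199.2/307.2 = 0.648438
a = ȳ − b·x̄ = 24.2 − 0.648438·16.6 = 13.435937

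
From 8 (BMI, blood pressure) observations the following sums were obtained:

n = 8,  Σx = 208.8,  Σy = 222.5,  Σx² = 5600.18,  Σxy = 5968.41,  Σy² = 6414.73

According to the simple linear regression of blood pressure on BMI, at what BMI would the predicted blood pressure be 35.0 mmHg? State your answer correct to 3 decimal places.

Sxx = Σx² − (Σx)²/n = 5600.18 − 5449.68 = 150.5
Sxy = Σxy − (Σx)(Σy)/n = 5968.41 − 5807.25 = 161.16
b = Sxy/Sxx = 161.16/150.5 = 1.070831
a = ȳ − b·x̄ = 27.8125 − 1.070831·26.1 = -0.136178
Set a + b·x = 35.0: x = (35.0 − (-0.136178)) / 1.070831 = 32.812080

32.812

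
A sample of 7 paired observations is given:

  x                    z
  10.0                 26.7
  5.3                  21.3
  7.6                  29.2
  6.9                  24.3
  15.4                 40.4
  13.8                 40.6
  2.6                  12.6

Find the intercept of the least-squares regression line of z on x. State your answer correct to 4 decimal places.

n = 7, Σx = 61.6, Σy = 195.1, Σxy = 1984.68, Σx² = 667.82
Sxx = Σx² − (Σx)²/n = 667.82 − 542.08 = 125.74
Sxy = Σxy − (Σx)(Σy)/n = 1984.68 − 1716.88 = 267.8
b = Sxy/Sxx = 267.8/125.74 = 2.129792
a = ȳ − b·x̄ = 27.871429 − 2.129792·8.8 = 9.129262

9.1293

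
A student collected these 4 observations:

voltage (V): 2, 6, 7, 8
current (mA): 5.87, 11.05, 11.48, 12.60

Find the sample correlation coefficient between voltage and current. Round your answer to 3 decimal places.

0.993

n = 4, Σx = 23, Σy = 41, Σxy = 259.2, Σx² = 153, Σy² = 447.1098
Sxx = Σx² − (Σx)²/n = 153 − 132.25 = 20.75
Sxy = Σxy − (Σx)(Σy)/n = 259.2 − 235.75 = 23.45
Syy = Σy² − (Σy)²/n = 447.1098 − 420.25 = 26.8598
r = Sxy/√(Sxx·Syy) = 23.45/√(557.34085) = 23.45/23.608067 = 0.993305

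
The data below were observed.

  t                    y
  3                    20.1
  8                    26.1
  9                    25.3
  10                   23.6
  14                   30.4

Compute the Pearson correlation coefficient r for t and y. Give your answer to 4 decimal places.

0.9075

n = 5, Σx = 44, Σy = 125.5, Σxy = 1158.4, Σx² = 450, Σy² = 3206.43
Sxx = Σx² − (Σx)²/n = 450 − 387.2 = 62.8
Sxy = Σxy − (Σx)(Σy)/n = 1158.4 − 1104.4 = 54
Syy = Σy² − (Σy)²/n = 3206.43 − 3150.05 = 56.38
r = Sxy/√(Sxx·Syy) = 54/√(3540.664) = 54/59.503479 = 0.907510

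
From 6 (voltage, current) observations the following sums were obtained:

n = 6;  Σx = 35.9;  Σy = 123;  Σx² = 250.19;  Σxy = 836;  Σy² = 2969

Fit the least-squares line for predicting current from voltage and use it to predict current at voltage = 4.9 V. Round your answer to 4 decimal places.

17.4372

Sxx = Σx² − (Σx)²/n = 250.19 − 214.801667 = 35.388333
Sxy = Σxy − (Σx)(Σy)/n = 836 − 735.95 = 100.05
b = Sxy/Sxx = 100.05/35.388333 = 2.827203
a = ȳ − b·x̄ = 20.5 − 2.827203·5.983333 = 3.583902
ŷ(4.9) = a + b·4.9 = 3.583902 + 2.827203·4.9 = 17.437197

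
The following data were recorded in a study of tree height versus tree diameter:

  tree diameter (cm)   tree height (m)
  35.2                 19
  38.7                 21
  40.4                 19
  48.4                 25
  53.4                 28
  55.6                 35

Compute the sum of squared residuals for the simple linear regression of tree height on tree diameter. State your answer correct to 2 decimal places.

n = 6, Σx = 271.7, Σy = 147, Σxy = 6900.3, Σx² = 12654.37, Σy² = 3797
Sxx = Σx² − (Σx)²/n = 12654.37 − 12303.481667 = 350.888333
Sxy = Σxy − (Σx)(Σy)/n = 6900.3 − 6656.65 = 243.65
Syy = Σy² − (Σy)²/n = 3797 − 3601.5 = 195.5
b = Sxy/Sxx = 243.65/350.888333 = 0.694380
SSE = Syy − b·Sxy = 195.5 − 0.694380·243.65 = 26.314203

26.31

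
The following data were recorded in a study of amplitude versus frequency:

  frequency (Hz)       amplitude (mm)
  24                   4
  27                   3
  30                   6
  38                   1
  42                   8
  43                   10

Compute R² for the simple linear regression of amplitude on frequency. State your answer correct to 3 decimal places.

n = 6, Σx = 204, Σy = 32, Σxy = 1161, Σx² = 7262, Σy² = 226
Sxx = Σx² − (Σx)²/n = 7262 − 6936 = 326
Sxy = Σxy − (Σx)(Σy)/n = 1161 − 1088 = 73
Syy = Σy² − (Σy)²/n = 226 − 170.666667 = 55.333333
R² = Sxy²/(Sxx·Syy) = (73)²/(326·55.333333) = 0.295421

0.295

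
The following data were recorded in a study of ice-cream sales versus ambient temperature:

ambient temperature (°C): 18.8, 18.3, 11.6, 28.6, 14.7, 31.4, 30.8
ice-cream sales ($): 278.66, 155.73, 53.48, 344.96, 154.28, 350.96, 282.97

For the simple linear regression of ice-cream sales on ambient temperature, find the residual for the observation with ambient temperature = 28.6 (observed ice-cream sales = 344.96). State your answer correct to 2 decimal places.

32.32

n = 7, Σx = 154.2, Σy = 1621.04, Σxy = 40578.427, Σx² = 3791.54
Sxx = Σx² − (Σx)²/n = 3791.54 − 3396.805714 = 394.734286
Sxy = Σxy − (Σx)(Σy)/n = 40578.427 − 35709.195429 = 4869.231571
b = Sxy/Sxx = 4869.231571/394.734286 = 12.335467
a = ȳ − b·x̄ = 231.577143 − 12.335467·22.028571 = -40.155563
ŷ(28.6) = -40.155563 + 12.335467·28.6 = 312.638780
residual = y − ŷ = 344.96 − 312.638780 = 32.321220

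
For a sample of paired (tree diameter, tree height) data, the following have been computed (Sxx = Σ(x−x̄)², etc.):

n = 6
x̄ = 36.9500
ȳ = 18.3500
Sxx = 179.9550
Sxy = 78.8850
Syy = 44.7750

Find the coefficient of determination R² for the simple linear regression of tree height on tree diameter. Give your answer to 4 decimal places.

0.7723

R² = Sxy²/(Sxx·Syy) = (78.885)²/(179.955·44.775) = 0.772306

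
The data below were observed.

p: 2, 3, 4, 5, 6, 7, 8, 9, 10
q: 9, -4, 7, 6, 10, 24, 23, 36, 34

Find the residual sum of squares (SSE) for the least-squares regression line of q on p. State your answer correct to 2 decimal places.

n = 9, Σx = 54, Σy = 145, Σxy = 1140, Σx² = 384, Σy² = 3839
Sxx = Σx² − (Σx)²/n = 384 − 324 = 60
Sxy = Σxy − (Σx)(Σy)/n = 1140 − 870 = 270
Syy = Σy² − (Σy)²/n = 3839 − 2336.111111 = 1502.888889
b = Sxy/Sxx = 270/60 = 4.5
SSE = Syy − b·Sxy = 1502.888889 − 4.5·270 = 287.888889

287.89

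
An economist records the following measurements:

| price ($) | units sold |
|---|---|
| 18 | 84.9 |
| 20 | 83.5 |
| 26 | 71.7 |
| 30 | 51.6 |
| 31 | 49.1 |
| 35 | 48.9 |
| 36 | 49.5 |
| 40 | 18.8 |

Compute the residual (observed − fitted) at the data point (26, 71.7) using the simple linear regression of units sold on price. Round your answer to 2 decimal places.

n = 8, Σx = 236, Σy = 458, Σxy = 12378, Σx² = 7382
Sxx = Σx² − (Σx)²/n = 7382 − 6962 = 420
Sxy = Σxy − (Σx)(Σy)/n = 12378 − 13511 = -1133
b = Sxy/Sxx = -1133/420 = -2.697619
a = ȳ − b·x̄ = 57.25 − (-2.697619)·29.5 = 136.829762
ŷ(26) = 136.829762 + (-2.697619)·26 = 66.691667
residual = y − ŷ = 71.7 − 66.691667 = 5.008333

5.01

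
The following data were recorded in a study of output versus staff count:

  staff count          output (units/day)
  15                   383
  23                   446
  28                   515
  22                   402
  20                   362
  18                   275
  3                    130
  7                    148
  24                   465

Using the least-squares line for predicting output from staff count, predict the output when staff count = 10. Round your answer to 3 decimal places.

n = 9, Σx = 160, Σy = 3126, Σxy = 64043, Σx² = 3380
Sxx = Σx² − (Σx)²/n = 3380 − 2844.444444 = 535.555556
Sxy = Σxy − (Σx)(Σy)/n = 64043 − 55573.333333 = 8469.666667
b = Sxy/Sxx = 8469.666667/535.555556 = 15.814730
a = ȳ − b·x̄ = 347.333333 − 15.814730·17.777778 = 66.182573
ŷ(10) = a + b·10 = 66.182573 + 15.814730·10 = 224.329876

224.330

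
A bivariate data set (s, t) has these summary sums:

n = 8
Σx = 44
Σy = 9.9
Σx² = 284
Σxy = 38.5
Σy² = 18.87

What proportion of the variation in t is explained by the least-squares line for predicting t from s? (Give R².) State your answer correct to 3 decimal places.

Sxx = Σx² − (Σx)²/n = 284 − 242 = 42
Sxy = Σxy − (Σx)(Σy)/n = 38.5 − 54.45 = -15.95
Syy = Σy² − (Σy)²/n = 18.87 − 12.25125 = 6.61875
R² = Sxy²/(Sxx·Syy) = (-15.95)²/(42·6.61875) = 0.915158

0.915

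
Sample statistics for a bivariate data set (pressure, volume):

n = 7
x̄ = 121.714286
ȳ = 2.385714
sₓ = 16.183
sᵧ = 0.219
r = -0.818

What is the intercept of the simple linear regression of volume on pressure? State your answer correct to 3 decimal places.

b = r · sᵧ/sₓ = -0.818 · 0.219/16.183 = -0.011070
a = ȳ − b·x̄ = 2.385714 − (-0.011070)·121.714286 = 3.733062

3.733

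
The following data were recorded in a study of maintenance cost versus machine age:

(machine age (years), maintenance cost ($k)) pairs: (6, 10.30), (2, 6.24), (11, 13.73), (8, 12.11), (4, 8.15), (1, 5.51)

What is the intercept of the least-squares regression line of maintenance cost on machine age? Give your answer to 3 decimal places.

n = 6, Σx = 32, Σy = 56.04, Σxy = 360.3, Σx² = 242
Sxx = Σx² − (Σx)²/n = 242 − 170.666667 = 71.333333
Sxy = Σxy − (Σx)(Σy)/n = 360.3 − 298.88 = 61.42
b = Sxy/Sxx = 61.42/71.333333 = 0.861028
a = ȳ − b·x̄ = 9.34 − 0.861028·5.333333 = 4.747850

4.748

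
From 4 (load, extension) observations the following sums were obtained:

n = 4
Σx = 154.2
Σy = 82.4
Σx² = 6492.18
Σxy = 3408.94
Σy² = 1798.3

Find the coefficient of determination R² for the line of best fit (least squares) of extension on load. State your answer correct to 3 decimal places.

Sxx = Σx² − (Σx)²/n = 6492.18 − 5944.41 = 547.77
Sxy = Σxy − (Σx)(Σy)/n = 3408.94 − 3176.52 = 232.42
Syy = Σy² − (Σy)²/n = 1798.3 − 1697.44 = 100.86
R² = Sxy²/(Sxx·Syy) = (232.42)²/(547.77·100.86) = 0.977754

0.978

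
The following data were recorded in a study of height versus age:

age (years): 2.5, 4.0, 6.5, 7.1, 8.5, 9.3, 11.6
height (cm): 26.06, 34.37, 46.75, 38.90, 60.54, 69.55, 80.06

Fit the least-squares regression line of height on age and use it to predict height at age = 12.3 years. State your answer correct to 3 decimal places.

82.683

n = 7, Σx = 49.5, Σy = 356.23, Σxy = 2872.796, Σx² = 408.21
Sxx = Σx² − (Σx)²/n = 408.21 − 350.035714 = 58.174286
Sxy = Σxy − (Σx)(Σy)/n = 2872.796 − 2519.055 = 353.741
b = Sxy/Sxx = 353.741/58.174286 = 6.080711
a = ȳ − b·x̄ = 50.89 − 6.080711·7.071429 = 7.890689
ŷ(12.3) = a + b·12.3 = 7.890689 + 6.080711·12.3 = 82.683430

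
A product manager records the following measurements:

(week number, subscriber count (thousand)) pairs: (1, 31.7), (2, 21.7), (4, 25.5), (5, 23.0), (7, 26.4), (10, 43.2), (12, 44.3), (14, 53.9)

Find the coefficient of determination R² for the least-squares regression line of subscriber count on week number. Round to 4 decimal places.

n = 8, Σx = 55, Σy = 269.7, Σxy = 2195.1, Σx² = 535, Σy² = 10085.93
Sxx = Σx² − (Σx)²/n = 535 − 378.125 = 156.875
Sxy = Σxy − (Σx)(Σy)/n = 2195.1 − 1854.1875 = 340.9125
Syy = Σy² − (Σy)²/n = 10085.93 − 9092.26125 = 993.66875
R² = Sxy²/(Sxx·Syy) = (340.9125)²/(156.875·993.66875) = 0.745574

0.7456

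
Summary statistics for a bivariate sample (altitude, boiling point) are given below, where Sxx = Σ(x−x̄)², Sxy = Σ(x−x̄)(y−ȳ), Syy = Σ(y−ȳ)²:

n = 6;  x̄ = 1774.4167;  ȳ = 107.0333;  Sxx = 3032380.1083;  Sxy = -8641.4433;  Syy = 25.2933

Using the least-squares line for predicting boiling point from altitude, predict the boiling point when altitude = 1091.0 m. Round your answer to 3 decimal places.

b = Sxy/Sxx = -8641.4433/3032380.1083 = -0.002850
a = ȳ − b·x̄ = 107.0333 − (-0.002850)·1774.4167 = 112.089896
ŷ(1091.0) = a + b·1091.0 = 112.089896 + (-0.002850)·1091 = 108.980848

108.981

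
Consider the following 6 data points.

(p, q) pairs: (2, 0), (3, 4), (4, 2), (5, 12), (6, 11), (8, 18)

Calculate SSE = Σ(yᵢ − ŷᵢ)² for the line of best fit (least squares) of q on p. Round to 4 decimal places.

26.8143

n = 6, Σx = 28, Σy = 47, Σxy = 290, Σx² = 154, Σy² = 609
Sxx = Σx² − (Σx)²/n = 154 − 130.666667 = 23.333333
Sxy = Σxy − (Σx)(Σy)/n = 290 − 219.333333 = 70.666667
Syy = Σy² − (Σy)²/n = 609 − 368.166667 = 240.833333
b = Sxy/Sxx = 70.666667/23.333333 = 3.028571
SSE = Syy − b·Sxy = 240.833333 − 3.028571·70.666667 = 26.814286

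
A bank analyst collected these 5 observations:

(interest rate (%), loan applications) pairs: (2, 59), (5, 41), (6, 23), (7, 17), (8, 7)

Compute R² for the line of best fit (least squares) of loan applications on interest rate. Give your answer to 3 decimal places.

0.968

n = 5, Σx = 28, Σy = 147, Σxy = 636, Σx² = 178, Σy² = 6029
Sxx = Σx² − (Σx)²/n = 178 − 156.8 = 21.2
Sxy = Σxy − (Σx)(Σy)/n = 636 − 823.2 = -187.2
Syy = Σy² − (Σy)²/n = 6029 − 4321.8 = 1707.2
R² = Sxy²/(Sxx·Syy) = (-187.2)²/(21.2·1707.2) = 0.968259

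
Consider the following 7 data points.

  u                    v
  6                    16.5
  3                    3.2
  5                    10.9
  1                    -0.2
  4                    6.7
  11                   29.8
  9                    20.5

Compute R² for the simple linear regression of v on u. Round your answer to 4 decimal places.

n = 7, Σx = 39, Σy = 87.4, Σxy = 702, Σx² = 289, Σy² = 1754.52
Sxx = Σx² − (Σx)²/n = 289 − 217.285714 = 71.714286
Sxy = Σxy − (Σx)(Σy)/n = 702 − 486.942857 = 215.057143
Syy = Σy² − (Σy)²/n = 1754.52 − 1091.251429 = 663.268571
R² = Sxy²/(Sxx·Syy) = (215.057143)²/(71.714286·663.268571) = 0.972328

0.9723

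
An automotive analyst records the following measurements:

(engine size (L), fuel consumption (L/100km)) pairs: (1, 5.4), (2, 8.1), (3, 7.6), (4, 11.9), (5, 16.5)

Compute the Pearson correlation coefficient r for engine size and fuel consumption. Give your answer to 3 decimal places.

n = 5, Σx = 15, Σy = 49.5, Σxy = 174.5, Σx² = 55, Σy² = 566.39
Sxx = Σx² − (Σx)²/n = 55 − 45 = 10
Sxy = Σxy − (Σx)(Σy)/n = 174.5 − 148.5 = 26
Syy = Σy² − (Σy)²/n = 566.39 − 490.05 = 76.34
r = Sxy/√(Sxx·Syy) = 26/√(763.4) = 26/27.629694 = 0.941017

0.941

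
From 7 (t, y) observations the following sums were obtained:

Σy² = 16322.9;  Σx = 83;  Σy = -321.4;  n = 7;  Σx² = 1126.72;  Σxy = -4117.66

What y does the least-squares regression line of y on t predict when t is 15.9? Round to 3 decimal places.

-54.613

Sxx = Σx² − (Σx)²/n = 1126.72 − 984.142857 = 142.577143
Sxy = Σxy − (Σx)(Σy)/n = -4117.66 − (-3810.885714) = -306.774286
b = Sxy/Sxx = -306.774286/142.577143 = -2.151637
a = ȳ − b·x̄ = -45.914286 − (-2.151637)·11.857143 = -20.402016
ŷ(15.9) = a + b·15.9 = -20.402016 + (-2.151637)·15.9 = -54.613048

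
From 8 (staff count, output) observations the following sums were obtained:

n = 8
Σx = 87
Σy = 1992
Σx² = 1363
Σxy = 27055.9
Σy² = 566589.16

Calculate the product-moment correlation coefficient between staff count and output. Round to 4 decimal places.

0.9942

Sxx = Σx² − (Σx)²/n = 1363 − 946.125 = 416.875
Sxy = Σxy − (Σx)(Σy)/n = 27055.9 − 21663 = 5392.9
Syy = Σy² − (Σy)²/n = 566589.16 − 496008 = 70581.16
r = Sxy/√(Sxx·Syy) = 5392.9/√(29423521.075) = 5392.9/5424.345221 = 0.994203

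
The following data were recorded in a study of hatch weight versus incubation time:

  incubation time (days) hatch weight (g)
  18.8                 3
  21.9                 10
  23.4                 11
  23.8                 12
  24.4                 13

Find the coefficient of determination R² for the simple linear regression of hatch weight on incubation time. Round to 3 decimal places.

n = 5, Σx = 112.3, Σy = 49, Σxy = 1135.6, Σx² = 2542.41, Σy² = 543
Sxx = Σx² − (Σx)²/n = 2542.41 − 2522.258 = 20.152
Sxy = Σxy − (Σx)(Σy)/n = 1135.6 − 1100.54 = 35.06
Syy = Σy² − (Σy)²/n = 543 − 480.2 = 62.8
R² = Sxy²/(Sxx·Syy) = (35.06)²/(20.152·62.8) = 0.971284

0.971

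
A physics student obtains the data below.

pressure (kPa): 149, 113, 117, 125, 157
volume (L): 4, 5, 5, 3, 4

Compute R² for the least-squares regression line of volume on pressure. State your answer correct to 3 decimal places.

0.171

n = 5, Σx = 661, Σy = 21, Σxy = 2749, Σx² = 88933, Σy² = 91
Sxx = Σx² − (Σx)²/n = 88933 − 87384.2 = 1548.8
Sxy = Σxy − (Σx)(Σy)/n = 2749 − 2776.2 = -27.2
Syy = Σy² − (Σy)²/n = 91 − 88.2 = 2.8
R² = Sxy²/(Sxx·Syy) = (-27.2)²/(1548.8·2.8) = 0.170602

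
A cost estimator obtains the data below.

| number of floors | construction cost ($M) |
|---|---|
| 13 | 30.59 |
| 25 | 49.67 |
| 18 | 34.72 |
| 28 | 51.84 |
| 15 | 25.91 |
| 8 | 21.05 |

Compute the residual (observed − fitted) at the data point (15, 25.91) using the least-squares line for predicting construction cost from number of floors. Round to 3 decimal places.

n = 6, Σx = 107, Σy = 213.78, Σxy = 4272.95, Σx² = 2191
Sxx = Σx² − (Σx)²/n = 2191 − 1908.166667 = 282.833333
Sxy = Σxy − (Σx)(Σy)/n = 4272.95 − 3812.41 = 460.54
b = Sxy/Sxx = 460.54/282.833333 = 1.628309
a = ȳ − b·x̄ = 35.63 − 1.628309·17.833333 = 6.591827
ŷ(15) = 6.591827 + 1.628309·15 = 31.016458
residual = y − ŷ = 25.91 − 31.016458 = -5.106458

-5.106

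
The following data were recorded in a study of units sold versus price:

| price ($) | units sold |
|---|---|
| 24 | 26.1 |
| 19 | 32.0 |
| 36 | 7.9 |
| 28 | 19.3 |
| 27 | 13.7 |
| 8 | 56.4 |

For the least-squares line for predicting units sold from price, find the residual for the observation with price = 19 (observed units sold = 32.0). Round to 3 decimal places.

-2.183

n = 6, Σx = 142, Σy = 155.4, Σxy = 2880.3, Σx² = 3810
Sxx = Σx² − (Σx)²/n = 3810 − 3360.666667 = 449.333333
Sxy = Σxy − (Σx)(Σy)/n = 2880.3 − 3677.8 = -797.5
b = Sxy/Sxx = -797.5/449.333333 = -1.774852
a = ȳ − b·x̄ = 25.9 − (-1.774852)·23.666667 = 67.904822
ŷ(19) = 67.904822 + (-1.774852)·19 = 34.182641
residual = y − ŷ = 32.0 − 34.182641 = -2.182641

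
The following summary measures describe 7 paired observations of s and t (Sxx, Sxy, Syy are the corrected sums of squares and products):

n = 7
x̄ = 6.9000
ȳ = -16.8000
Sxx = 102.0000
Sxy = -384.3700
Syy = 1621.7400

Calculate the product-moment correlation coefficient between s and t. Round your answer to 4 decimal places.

-0.9451

r = Sxy/√(Sxx·Syy) = -384.37/√(165417.48) = -384.37/406.715478 = -0.945059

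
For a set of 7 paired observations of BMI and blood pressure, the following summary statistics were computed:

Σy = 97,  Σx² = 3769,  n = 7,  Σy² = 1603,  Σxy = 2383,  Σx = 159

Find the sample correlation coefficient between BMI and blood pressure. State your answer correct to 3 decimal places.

Sxx = Σx² − (Σx)²/n = 3769 − 3611.571429 = 157.428571
Sxy = Σxy − (Σx)(Σy)/n = 2383 − 2203.285714 = 179.714286
Syy = Σy² − (Σy)²/n = 1603 − 1344.142857 = 258.857143
r = Sxy/√(Sxx·Syy) = 179.714286/√(40751.510204) = 179.714286/201.870033 = 0.890247

0.890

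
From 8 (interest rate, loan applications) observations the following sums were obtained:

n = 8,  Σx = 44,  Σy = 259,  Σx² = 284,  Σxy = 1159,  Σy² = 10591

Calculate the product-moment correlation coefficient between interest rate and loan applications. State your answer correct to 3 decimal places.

-0.872

Sxx = Σx² − (Σx)²/n = 284 − 242 = 42
Sxy = Σxy − (Σx)(Σy)/n = 1159 − 1424.5 = -265.5
Syy = Σy² − (Σy)²/n = 10591 − 8385.125 = 2205.875
r = Sxy/√(Sxx·Syy) = -265.5/√(92646.75) = -265.5/304.379286 = -0.872267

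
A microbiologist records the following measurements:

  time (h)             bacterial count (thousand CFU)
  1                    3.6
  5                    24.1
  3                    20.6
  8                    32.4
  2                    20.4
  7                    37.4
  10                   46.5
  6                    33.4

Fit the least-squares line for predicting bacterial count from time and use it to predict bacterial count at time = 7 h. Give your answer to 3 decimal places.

34.209

n = 8, Σx = 42, Σy = 218.4, Σxy = 1413.1, Σx² = 288
Sxx = Σx² − (Σx)²/n = 288 − 220.5 = 67.5
Sxy = Σxy − (Σx)(Σy)/n = 1413.1 − 1146.6 = 266.5
b = Sxy/Sxx = 266.5/67.5 = 3.948148
a = ȳ − b·x̄ = 27.3 − 3.948148·5.25 = 6.572222
ŷ(7) = a + b·7 = 6.572222 + 3.948148·7 = 34.209259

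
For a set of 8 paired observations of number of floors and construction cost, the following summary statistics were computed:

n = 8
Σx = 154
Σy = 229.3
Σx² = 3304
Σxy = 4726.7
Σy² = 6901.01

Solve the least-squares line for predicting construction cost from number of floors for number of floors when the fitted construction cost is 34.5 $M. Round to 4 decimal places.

25.5883

Sxx = Σx² − (Σx)²/n = 3304 − 2964.5 = 339.5
Sxy = Σxy − (Σx)(Σy)/n = 4726.7 − 4414.025 = 312.675
b = Sxy/Sxx = 312.675/339.5 = 0.920987
a = ȳ − b·x̄ = 28.6625 − 0.920987·19.25 = 10.933505
Set a + b·x = 34.5: x = (34.5 − 10.933505) / 0.920987 = 25.588311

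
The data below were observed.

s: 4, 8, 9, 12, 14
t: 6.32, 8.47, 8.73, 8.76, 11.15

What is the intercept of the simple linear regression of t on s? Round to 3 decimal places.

n = 5, Σx = 47, Σy = 43.43, Σxy = 432.83, Σx² = 501
Sxx = Σx² − (Σx)²/n = 501 − 441.8 = 59.2
Sxy = Σxy − (Σx)(Σy)/n = 432.83 − 408.242 = 24.588
b = Sxy/Sxx = 24.588/59.2 = 0.415338
a = ȳ − b·x̄ = 8.686 − 0.415338·9.4 = 4.781824

4.782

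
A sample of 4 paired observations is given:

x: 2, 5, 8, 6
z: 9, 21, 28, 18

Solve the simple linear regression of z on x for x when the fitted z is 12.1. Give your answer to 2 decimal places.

n = 4, Σx = 21, Σy = 76, Σxy = 455, Σx² = 129
Sxx = Σx² − (Σx)²/n = 129 − 110.25 = 18.75
Sxy = Σxy − (Σx)(Σy)/n = 455 − 399 = 56
b = Sxy/Sxx = 56/18.75 = 2.986667
a = ȳ − b·x̄ = 19 − 2.986667·5.25 = 3.32
Set a + b·x = 12.1: x = (12.1 − 3.32) / 2.986667 = 2.939732

2.94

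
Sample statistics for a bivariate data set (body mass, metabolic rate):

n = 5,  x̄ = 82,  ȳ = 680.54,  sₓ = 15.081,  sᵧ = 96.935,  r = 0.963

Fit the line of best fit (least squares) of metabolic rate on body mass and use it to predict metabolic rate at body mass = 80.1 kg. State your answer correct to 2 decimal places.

b = r · sᵧ/sₓ = 0.963 · 96.935/15.081 = 6.189802
a = ȳ − b·x̄ = 680.54 − 6.189802·82 = 172.976230
ŷ(80.1) = a + b·80.1 = 172.976230 + 6.189802·80.1 = 668.779376

668.78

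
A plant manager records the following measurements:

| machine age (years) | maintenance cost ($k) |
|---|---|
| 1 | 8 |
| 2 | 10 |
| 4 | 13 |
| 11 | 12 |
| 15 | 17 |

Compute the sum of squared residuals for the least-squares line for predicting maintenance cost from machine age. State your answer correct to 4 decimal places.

12.2131

n = 5, Σx = 33, Σy = 60, Σxy = 467, Σx² = 367, Σy² = 766
Sxx = Σx² − (Σx)²/n = 367 − 217.8 = 149.2
Sxy = Σxy − (Σx)(Σy)/n = 467 − 396 = 71
Syy = Σy² − (Σy)²/n = 766 − 720 = 46
b = Sxy/Sxx = 71/149.2 = 0.475871
SSE = Syy − b·Sxy = 46 − 0.475871·71 = 12.213137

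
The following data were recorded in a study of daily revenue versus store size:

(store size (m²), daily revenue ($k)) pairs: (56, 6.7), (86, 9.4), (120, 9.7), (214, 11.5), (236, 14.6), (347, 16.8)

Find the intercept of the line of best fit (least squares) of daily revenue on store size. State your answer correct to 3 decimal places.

5.682

n = 6, Σx = 1059, Σy = 68.7, Σxy = 14083.8, Σx² = 246833
Sxx = Σx² − (Σx)²/n = 246833 − 186913.5 = 59919.5
Sxy = Σxy − (Σx)(Σy)/n = 14083.8 − 12125.55 = 1958.25
b = Sxy/Sxx = 1958.25/59919.5 = 0.032681
a = ȳ − b·x̄ = 11.45 − 0.032681·176.5 = 5.681742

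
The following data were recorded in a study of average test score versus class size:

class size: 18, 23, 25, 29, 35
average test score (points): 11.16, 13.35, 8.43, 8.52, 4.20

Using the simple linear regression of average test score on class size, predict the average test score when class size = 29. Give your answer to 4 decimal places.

n = 5, Σx = 130, Σy = 45.66, Σxy = 1112.76, Σx² = 3544
Sxx = Σx² − (Σx)²/n = 3544 − 3380 = 164
Sxy = Σxy − (Σx)(Σy)/n = 1112.76 − 1187.16 = -74.4
b = Sxy/Sxx = -74.4/164 = -0.453659
a = ȳ − b·x̄ = 9.132 − (-0.453659)·26 = 20.927122
ŷ(29) = a + b·29 = 20.927122 + (-0.453659)·29 = 7.771024

7.7710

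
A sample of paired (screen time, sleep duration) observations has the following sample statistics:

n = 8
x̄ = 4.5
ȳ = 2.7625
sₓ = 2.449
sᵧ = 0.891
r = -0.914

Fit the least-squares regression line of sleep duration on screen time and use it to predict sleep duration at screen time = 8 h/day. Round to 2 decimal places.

b = r · sᵧ/sₓ = -0.914 · 0.891/2.449 = -0.332533
a = ȳ − b·x̄ = 2.7625 − (-0.332533)·4.5 = 4.258900
ŷ(8) = a + b·8 = 4.258900 + (-0.332533)·8 = 1.598634

1.60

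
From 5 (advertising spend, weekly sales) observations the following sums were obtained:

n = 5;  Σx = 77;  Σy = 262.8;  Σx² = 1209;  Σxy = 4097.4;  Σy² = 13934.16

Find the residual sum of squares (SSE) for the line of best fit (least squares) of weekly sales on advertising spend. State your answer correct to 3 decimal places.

Sxx = Σx² − (Σx)²/n = 1209 − 1185.8 = 23.2
Sxy = Σxy − (Σx)(Σy)/n = 4097.4 − 4047.12 = 50.28
Syy = Σy² − (Σy)²/n = 13934.16 − 13812.768 = 121.392
b = Sxy/Sxx = 50.28/23.2 = 2.167241
SSE = Syy − b·Sxy = 121.392 − 2.167241·50.28 = 12.423103

12.423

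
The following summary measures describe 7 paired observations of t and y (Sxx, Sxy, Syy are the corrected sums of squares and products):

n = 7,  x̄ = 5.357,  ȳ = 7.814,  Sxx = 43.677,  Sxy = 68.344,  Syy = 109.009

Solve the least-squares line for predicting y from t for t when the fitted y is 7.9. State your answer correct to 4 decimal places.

5.4120

b = Sxy/Sxx = 68.344/43.677 = 1.564759
a = ȳ − b·x̄ = 7.814 − 1.564759·5.357 = -0.568417
Set a + b·x = 7.9: x = (7.9 − (-0.568417)) / 1.564759 = 5.411961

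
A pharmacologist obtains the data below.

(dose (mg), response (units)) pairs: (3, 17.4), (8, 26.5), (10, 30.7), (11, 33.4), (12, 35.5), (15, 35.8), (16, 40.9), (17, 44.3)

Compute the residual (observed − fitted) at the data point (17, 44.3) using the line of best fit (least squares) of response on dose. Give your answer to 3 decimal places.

n = 8, Σx = 92, Σy = 264.5, Σxy = 3309.1, Σx² = 1208
Sxx = Σx² − (Σx)²/n = 1208 − 1058 = 150
Sxy = Σxy − (Σx)(Σy)/n = 3309.1 − 3041.75 = 267.35
b = Sxy/Sxx = 267.35/150 = 1.782333
a = ȳ − b·x̄ = 33.0625 − 1.782333·11.5 = 12.565667
ŷ(17) = 12.565667 + 1.782333·17 = 42.865333
residual = y − ŷ = 44.3 − 42.865333 = 1.434667

1.435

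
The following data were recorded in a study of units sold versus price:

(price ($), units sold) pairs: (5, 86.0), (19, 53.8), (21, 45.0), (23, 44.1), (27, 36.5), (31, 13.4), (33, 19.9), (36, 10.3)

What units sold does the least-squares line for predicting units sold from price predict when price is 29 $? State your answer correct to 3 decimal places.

27.081

n = 8, Σx = 195, Σy = 309, Σxy = 5839.9, Σx² = 5431
Sxx = Σx² − (Σx)²/n = 5431 − 4753.125 = 677.875
Sxy = Σxy − (Σx)(Σy)/n = 5839.9 − 7531.875 = -1691.975
b = Sxy/Sxx = -1691.975/677.875 = -2.495999
a = ȳ − b·x̄ = 38.625 − (-2.495999)·24.375 = 99.464964
ŷ(29) = a + b·29 = 99.464964 + (-2.495999)·29 = 27.081007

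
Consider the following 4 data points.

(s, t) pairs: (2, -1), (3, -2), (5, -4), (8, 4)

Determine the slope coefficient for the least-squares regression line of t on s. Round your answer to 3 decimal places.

0.833

n = 4, Σx = 18, Σy = -3, Σxy = 4, Σx² = 102
Sxx = Σx² − (Σx)²/n = 102 − 81 = 21
Sxy = Σxy − (Σx)(Σy)/n = 4 − (-13.5) = 17.5
b = Sxy/Sxx = 17.5/21 = 0.833333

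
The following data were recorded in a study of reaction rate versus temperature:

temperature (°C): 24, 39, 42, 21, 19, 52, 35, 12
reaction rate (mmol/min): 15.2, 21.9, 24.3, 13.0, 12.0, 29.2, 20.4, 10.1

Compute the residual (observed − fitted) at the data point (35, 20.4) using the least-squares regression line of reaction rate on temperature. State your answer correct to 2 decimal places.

-0.08

n = 8, Σx = 244, Σy = 146.1, Σxy = 5094.1, Σx² = 8736
Sxx = Σx² − (Σx)²/n = 8736 − 7442 = 1294
Sxy = Σxy − (Σx)(Σy)/n = 5094.1 − 4456.05 = 638.05
b = Sxy/Sxx = 638.05/1294 = 0.493083
a = ȳ − b·x̄ = 18.2625 − 0.493083·30.5 = 3.223454
ŷ(35) = 3.223454 + 0.493083·35 = 20.481376
residual = y − ŷ = 20.4 − 20.481376 = -0.081376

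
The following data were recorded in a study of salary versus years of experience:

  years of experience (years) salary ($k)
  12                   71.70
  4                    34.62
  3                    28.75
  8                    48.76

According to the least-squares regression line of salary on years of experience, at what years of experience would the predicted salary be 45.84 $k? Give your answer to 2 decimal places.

6.72

n = 4, Σx = 27, Σy = 183.83, Σxy = 1475.21, Σx² = 233
Sxx = Σx² − (Σx)²/n = 233 − 182.25 = 50.75
Sxy = Σxy − (Σx)(Σy)/n = 1475.21 − 1240.8525 = 234.3575
b = Sxy/Sxx = 234.3575/50.75 = 4.617882
a = ȳ − b·x̄ = 45.9575 − 4.617882·6.75 = 14.786798
Set a + b·x = 45.84: x = (45.84 − 14.786798) / 4.617882 = 6.724555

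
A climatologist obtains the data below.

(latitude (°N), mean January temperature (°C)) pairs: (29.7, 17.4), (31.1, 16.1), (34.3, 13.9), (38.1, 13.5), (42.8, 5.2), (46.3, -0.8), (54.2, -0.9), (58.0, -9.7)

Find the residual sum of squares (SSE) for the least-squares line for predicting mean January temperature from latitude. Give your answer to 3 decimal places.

40.186

n = 8, Σx = 334.5, Σy = 54.7, Σxy = 1582.75, Σx² = 14754.57, Σy² = 1060.01
Sxx = Σx² − (Σx)²/n = 14754.57 − 13986.28125 = 768.28875
Sxy = Σxy − (Σx)(Σy)/n = 1582.75 − 2287.14375 = -704.39375
Syy = Σy² − (Σy)²/n = 1060.01 − 374.01125 = 685.99875
b = Sxy/Sxx = -704.39375/768.28875 = -0.916835
SSE = Syy − b·Sxy = 685.99875 − (-0.916835)·(-704.39375) = 40.186150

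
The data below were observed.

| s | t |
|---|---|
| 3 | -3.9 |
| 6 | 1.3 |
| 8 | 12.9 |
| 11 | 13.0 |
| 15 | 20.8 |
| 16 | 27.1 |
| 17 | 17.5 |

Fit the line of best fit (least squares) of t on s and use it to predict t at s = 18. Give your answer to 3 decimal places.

n = 7, Σx = 76, Σy = 88.7, Σxy = 1285.4, Σx² = 1000
Sxx = Σx² − (Σx)²/n = 1000 − 825.142857 = 174.857143
Sxy = Σxy − (Σx)(Σy)/n = 1285.4 − 963.028571 = 322.371429
b = Sxy/Sxx = 322.371429/174.857143 = 1.843627
a = ȳ − b·x̄ = 12.671429 − 1.843627·10.857143 = -7.345098
ŷ(18) = a + b·18 = -7.345098 + 1.843627·18 = 25.840196

25.840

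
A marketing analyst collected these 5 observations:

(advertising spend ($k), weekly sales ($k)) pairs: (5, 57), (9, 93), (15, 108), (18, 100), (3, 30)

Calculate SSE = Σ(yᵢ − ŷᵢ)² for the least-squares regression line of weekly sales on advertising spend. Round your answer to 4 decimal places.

n = 5, Σx = 50, Σy = 388, Σxy = 4632, Σx² = 664, Σy² = 34462
Sxx = Σx² − (Σx)²/n = 664 − 500 = 164
Sxy = Σxy − (Σx)(Σy)/n = 4632 − 3880 = 752
Syy = Σy² − (Σy)²/n = 34462 − 30108.8 = 4353.2
b = Sxy/Sxx = 752/164 = 4.585366
SSE = Syy − b·Sxy = 4353.2 − 4.585366·752 = 905.004878

905.0049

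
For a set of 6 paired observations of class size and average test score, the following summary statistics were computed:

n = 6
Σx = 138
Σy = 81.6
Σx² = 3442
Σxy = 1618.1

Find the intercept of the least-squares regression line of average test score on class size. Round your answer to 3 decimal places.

Sxx = Σx² − (Σx)²/n = 3442 − 3174 = 268
Sxy = Σxy − (Σx)(Σy)/n = 1618.1 − 1876.8 = -258.7
b = Sxy/Sxx = -258.7/268 = -0.965299
a = ȳ − b·x̄ = 13.6 − (-0.965299)·23 = 35.801866

35.802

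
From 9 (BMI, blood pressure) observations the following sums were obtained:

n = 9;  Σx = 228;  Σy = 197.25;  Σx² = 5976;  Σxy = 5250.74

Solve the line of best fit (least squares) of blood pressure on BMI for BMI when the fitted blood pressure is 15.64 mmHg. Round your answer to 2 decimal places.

Sxx = Σx² − (Σx)²/n = 5976 − 5776 = 200
Sxy = Σxy − (Σx)(Σy)/n = 5250.74 − 4997 = 253.74
b = Sxy/Sxx = 253.74/200 = 1.2687
a = ȳ − b·x̄ = 21.916667 − 1.2687·25.333333 = -10.223733
Set a + b·x = 15.64: x = (15.64 − (-10.223733)) / 1.2687 = 20.386012

20.39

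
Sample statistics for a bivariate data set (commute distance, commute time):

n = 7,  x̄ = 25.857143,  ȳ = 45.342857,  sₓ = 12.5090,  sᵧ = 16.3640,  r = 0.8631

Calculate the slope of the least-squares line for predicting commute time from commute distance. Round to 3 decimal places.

1.129

b = r · sᵧ/sₓ = 0.8631 · 16.364/12.509 = 1.129089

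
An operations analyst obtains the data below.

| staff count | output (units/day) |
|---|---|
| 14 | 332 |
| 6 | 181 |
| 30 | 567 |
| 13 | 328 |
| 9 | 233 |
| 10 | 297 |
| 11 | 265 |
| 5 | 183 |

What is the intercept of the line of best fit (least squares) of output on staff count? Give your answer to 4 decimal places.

106.9351

n = 8, Σx = 98, Σy = 2386, Σxy = 35905, Σx² = 1628
Sxx = Σx² − (Σx)²/n = 1628 − 1200.5 = 427.5
Sxy = Σxy − (Σx)(Σy)/n = 35905 − 29228.5 = 6676.5
b = Sxy/Sxx = 6676.5/427.5 = 15.617544
a = ȳ − b·x̄ = 298.25 − 15.617544·12.25 = 106.935088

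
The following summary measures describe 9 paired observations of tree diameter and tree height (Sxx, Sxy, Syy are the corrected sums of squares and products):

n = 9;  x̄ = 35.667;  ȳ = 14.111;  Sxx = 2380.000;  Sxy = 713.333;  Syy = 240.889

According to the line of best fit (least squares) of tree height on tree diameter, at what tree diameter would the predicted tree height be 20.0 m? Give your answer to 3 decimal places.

55.315

b = Sxy/Sxx = 713.333/2380 = 0.299720
a = ȳ − b·x̄ = 14.111 − 0.299720·35.667 = 3.420896
Set a + b·x = 20.0: x = (20.0 − 3.420896) / 0.299720 = 55.315355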